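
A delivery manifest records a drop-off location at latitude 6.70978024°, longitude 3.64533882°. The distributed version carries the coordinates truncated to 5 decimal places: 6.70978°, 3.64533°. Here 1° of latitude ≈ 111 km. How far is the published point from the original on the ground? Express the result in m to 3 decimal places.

Δlat = 6.70978024 − 6.70978 = +0.00000024°; Δlon = 3.64533882 − 3.64533 = +0.00000882°.
N–S: 0.00000024° × 111000 m/° = 0.02664 m.
E–W at 6.70978°: 0.00000882° × 111000 × cos 6.70978° = 0.00000882 × 111000 × 0.9932 ≈ 0.972314 m.
Combined displacement = (0.02664² + 0.972314²)^½ ≈ 0.972679 m.

0.973 m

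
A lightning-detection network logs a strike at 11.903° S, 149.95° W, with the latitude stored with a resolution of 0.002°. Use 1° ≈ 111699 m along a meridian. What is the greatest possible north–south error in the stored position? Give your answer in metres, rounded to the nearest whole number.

112 metres

With a 0.002° grid the true value lies within half a step, ±0.002°/2 = ±0.001°, of the stored one.
So the N–S error is at most 0.001 × 111699 = 111.699 m.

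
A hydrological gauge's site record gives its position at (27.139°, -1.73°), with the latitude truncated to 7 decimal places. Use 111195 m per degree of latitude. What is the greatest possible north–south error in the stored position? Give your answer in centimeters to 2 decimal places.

Truncating at 7 decimal places can drop up to a full unit in the last place, so the latitude may be off by as much as 1e-07°.
Along the meridian that is 1e-07° × 111195 m/° = 0.0111195 m.
That is 0.0111195 m = 1.1119 cm.

1.11 centimeters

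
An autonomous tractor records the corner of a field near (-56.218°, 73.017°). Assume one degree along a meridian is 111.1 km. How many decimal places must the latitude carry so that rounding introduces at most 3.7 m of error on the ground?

5

One degree of latitude covers 111100 m.
N decimal places → at most half a unit in the last place, 0.5 × 10⁻ᴺ° = 111100/2 × 10⁻ᴺ m.
Need 0.5 × 111100 × 10⁻ᴺ ≤ 3.7 → 10⁻ᴺ ≤ 6.661e-05, so N ≥ 4.18.
At 4 places the error can reach 5.56 m, but 5 places keeps it to 0.555 m.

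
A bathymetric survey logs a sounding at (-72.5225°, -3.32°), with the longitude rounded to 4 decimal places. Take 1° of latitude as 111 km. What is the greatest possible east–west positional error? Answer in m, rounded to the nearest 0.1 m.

1.7 m

Rounding to 4 decimal places leaves the longitude within ±5e-05° of the true value.
One degree of longitude at 72.5225° is 111000 × cos 72.5225° ≈ 111000 × 0.3003 = 33336.8 m.
So at most 5e-05° × 33336.8 ≈ 1.66684 m east–west.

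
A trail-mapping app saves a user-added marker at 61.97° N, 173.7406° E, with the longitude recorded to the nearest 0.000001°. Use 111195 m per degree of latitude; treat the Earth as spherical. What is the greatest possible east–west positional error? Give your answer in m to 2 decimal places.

Rounding to 6 decimal places leaves the longitude within ±5e-07° of the true value.
Parallels shrink by cos φ, so at 61.97° a degree of longitude is 111195 × 0.4699 ≈ 52254.3 m.
East–west error: 5e-07° × 52254.3 m/° ≈ 0.0261271 m.

0.03 m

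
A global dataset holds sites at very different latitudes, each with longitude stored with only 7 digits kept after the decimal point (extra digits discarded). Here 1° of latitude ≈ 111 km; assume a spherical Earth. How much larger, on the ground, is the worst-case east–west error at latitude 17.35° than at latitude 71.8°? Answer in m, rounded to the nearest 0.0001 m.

Truncating at 7 decimal places can drop up to a full unit in the last place, so the longitude may be off by as much as 1e-07°.
At 17.35°: 1e-07° × 111000 × cos 17.35° = 1e-07 × 111000 × 0.9545 ≈ 0.010595 m.
At 71.8°: 1e-07° × 111000 × cos 71.8° = 1e-07 × 111000 × 0.3123 ≈ 0.0034669 m.
So the lower-latitude error exceeds the higher by 0.010595 − 0.0034669 = 0.007128 m.

0.0071 m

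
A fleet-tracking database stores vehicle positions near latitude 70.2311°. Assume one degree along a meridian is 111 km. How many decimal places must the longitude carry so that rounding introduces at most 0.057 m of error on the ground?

6

At 70.2311° one degree of longitude covers 111000 × cos 70.2311° ≈ 111000 × 0.3382 ≈ 37543.2 m.
N decimal places → at most half a unit in the last place, 0.5 × 10⁻ᴺ° = 37543.2/2 × 10⁻ᴺ m.
Need 0.5 × 37543.2 × 10⁻ᴺ ≤ 0.057 → 10⁻ᴺ ≤ 3.037e-06, so N ≥ 5.52.
At 5 places the error can reach 0.188 m, but 6 places keeps it to 0.0188 m.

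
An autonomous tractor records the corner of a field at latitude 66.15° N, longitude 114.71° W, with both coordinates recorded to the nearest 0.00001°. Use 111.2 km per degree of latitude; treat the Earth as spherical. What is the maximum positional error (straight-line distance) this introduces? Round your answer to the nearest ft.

2 ft

Rounding to 5 decimal places leaves each coordinate within ±5e-06° of the true value.
North–south component: 5e-06° × 111200 = 0.556 m.
E–W at 66.15°: 5e-06° × 111200 × cos 66.15° = 5e-06 × 111200 × 0.4043 ≈ 0.224815 m.
Combining orthogonally: (0.556² + 0.224815²)^½ ≈ 0.599731 m.
Converting: 0.599731 m × 3.2808 ft/m ≈ 1.9676 ft.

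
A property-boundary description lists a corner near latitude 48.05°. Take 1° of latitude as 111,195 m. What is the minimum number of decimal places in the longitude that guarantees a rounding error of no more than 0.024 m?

7 decimal places

At 48.05° one degree of longitude covers 111195 × cos 48.05° ≈ 111195 × 0.6685 ≈ 74331.8 m.
Rounding to N decimal places gives at most 0.5 × 10⁻ᴺ degrees of error, i.e. 0.5 × 10⁻ᴺ × 74331.8 m.
Setting 37165.9 × 10⁻ᴺ ≤ 0.024 gives 10ᴺ ≥ 1.549e+06, i.e. N ≥ 6.19.
So 7 decimal places suffice (0.00372 m); 6 would allow up to 0.0372 m.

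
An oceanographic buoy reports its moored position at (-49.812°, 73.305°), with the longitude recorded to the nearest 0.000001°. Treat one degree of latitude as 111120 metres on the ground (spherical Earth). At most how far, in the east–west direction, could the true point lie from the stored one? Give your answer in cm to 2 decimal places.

3.59 cm

Rounding to 6 decimal places leaves the longitude within ±5e-07° of the true value.
Parallels shrink by cos φ, so at 49.812° a degree of longitude is 111120 × 0.6453 ≈ 71705.5 m.
So at most 5e-07° × 71705.5 ≈ 0.0358527 m east–west.
That is 0.0358527 m = 3.5853 cm.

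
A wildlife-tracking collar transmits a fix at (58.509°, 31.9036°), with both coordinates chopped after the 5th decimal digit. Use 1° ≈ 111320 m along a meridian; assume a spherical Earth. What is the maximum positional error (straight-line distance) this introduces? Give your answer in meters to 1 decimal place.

Truncating at 5 decimal places can drop up to a full unit in the last place, so each coordinate may be off by as much as 1e-05°.
North–south component: 1e-05° × 111320 = 1.1132 m.
East–west component at 58.509°: 1e-05° × 111320 × cos 58.509° ≈ 1e-05 × 58149.6 ≈ 0.581496 m.
Worst case both components are at the extreme and orthogonal: √(1.1132² + 0.581496²) ≈ 1.25593 m.

1.3 meters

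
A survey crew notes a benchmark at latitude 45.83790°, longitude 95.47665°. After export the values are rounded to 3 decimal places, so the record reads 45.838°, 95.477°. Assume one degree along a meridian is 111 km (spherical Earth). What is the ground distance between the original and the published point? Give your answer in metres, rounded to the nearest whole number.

29 metres

Δlat = 45.83790 − 45.838 = -0.00010°; Δlon = 95.47665 − 95.477 = -0.00035°.
N–S: -0.00010° × 111000 m/° = -11.1 m.
East–west at this latitude: -0.00035° × 111000 × cos 45.838° ≈ -0.00035 × 77332.5 = -27.0664 m.
Hypotenuse of the two orthogonal shifts: √(11.1² + 27.0664²) = 29.254 m.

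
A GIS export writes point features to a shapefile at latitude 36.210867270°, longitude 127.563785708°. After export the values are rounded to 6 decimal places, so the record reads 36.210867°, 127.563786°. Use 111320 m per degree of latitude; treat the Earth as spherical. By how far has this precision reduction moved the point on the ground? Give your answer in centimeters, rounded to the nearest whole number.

Δlat = 36.210867270 − 36.210867 = +0.000000270°; Δlon = 127.563785708 − 127.563786 = -0.000000292°.
N–S: 0.000000270° × 111320 m/° = 0.0300564 m.
E–W at 36.2109°: -0.000000292° × 111320 × cos 36.2109° = -0.000000292 × 111320 × 0.8068 ≈ -0.026227 m.
Combined displacement = (0.0300564² + 0.026227²)^½ ≈ 0.0398904 m.
That is 0.0398904 m = 3.989 cm.

4 centimeters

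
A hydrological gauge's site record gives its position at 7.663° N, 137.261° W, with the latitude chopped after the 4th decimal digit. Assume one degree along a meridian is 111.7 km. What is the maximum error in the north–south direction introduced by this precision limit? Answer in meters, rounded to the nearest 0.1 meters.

11.2 meters

Truncating at 4 decimal places can drop up to a full unit in the last place, so the latitude may be off by as much as 0.0001°.
So the N–S error is at most 0.0001 × 111700 = 11.17 m.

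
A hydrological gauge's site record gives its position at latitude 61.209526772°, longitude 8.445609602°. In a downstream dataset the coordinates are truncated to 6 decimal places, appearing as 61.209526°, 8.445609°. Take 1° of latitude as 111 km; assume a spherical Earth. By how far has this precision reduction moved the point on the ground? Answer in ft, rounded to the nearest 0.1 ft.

0.3 ft

Δlat = 61.209526772 − 61.209526 = +0.000000772°; Δlon = 8.445609602 − 8.445609 = +0.000000602°.
N–S: 0.000000772° × 111000 m/° = 0.085692 m.
E–W at 61.2095°: 0.000000602° × 111000 × cos 61.2095° = 0.000000602 × 111000 × 0.4816 ≈ 0.032182 m.
Distance: √(0.085692² + 0.032182²) ≈ 0.0915358 m.
In feet: 0.0915358 m ÷ 0.3048 ≈ 0.30031 ft.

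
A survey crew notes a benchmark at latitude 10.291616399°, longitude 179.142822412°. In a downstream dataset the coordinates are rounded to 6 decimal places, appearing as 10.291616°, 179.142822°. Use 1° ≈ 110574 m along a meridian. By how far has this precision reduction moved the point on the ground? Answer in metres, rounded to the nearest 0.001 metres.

0.063 metres

The latitude changed by +0.000000399° and the longitude by +0.000000412°.
North–south shift: 0.000000399 × 110574 = 0.044119 m.
E–W at 10.2916°: 0.000000412° × 110574 × cos 10.2916° = 0.000000412 × 110574 × 0.9839 ≈ 0.0448235 m.
Distance: √(0.044119² + 0.0448235²) ≈ 0.0628939 m.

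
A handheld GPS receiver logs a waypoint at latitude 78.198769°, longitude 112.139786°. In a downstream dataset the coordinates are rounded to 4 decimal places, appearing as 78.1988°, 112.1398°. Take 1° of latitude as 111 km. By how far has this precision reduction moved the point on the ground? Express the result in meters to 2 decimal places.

The latitude changed by -0.000031° and the longitude by -0.000014°.
North–south shift: -0.000031 × 111000 = -3.441 m.
E–W at 78.1988°: -0.000014° × 111000 × cos 78.1988° = -0.000014 × 111000 × 0.2045 ≈ -0.317819 m.
Combined displacement = (3.441² + 0.317819²)^½ ≈ 3.45565 m.

3.46 meters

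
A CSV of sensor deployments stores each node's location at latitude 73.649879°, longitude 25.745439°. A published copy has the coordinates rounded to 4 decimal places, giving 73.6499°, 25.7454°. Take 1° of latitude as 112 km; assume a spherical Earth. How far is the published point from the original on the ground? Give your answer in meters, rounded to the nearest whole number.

3 meters

The latitude changed by -0.000021° and the longitude by +0.000039°.
North–south shift: -0.000021 × 112000 = -2.352 m.
East–west at this latitude: 0.000039° × 112000 × cos 73.6499° ≈ 0.000039 × 31528.7 = 1.22962 m.
Hypotenuse of the two orthogonal shifts: √(2.352² + 1.22962²) = 2.65403 m.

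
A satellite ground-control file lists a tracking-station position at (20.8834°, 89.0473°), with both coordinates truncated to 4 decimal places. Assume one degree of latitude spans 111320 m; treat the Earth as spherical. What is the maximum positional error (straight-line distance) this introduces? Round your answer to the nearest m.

15 m

Truncating at 4 decimal places can drop up to a full unit in the last place, so each coordinate may be off by as much as 0.0001°.
N–S: 0.0001° × 111320 m/° = 11.132 m.
E–W at 20.8834°: 0.0001° × 111320 × cos 20.8834° = 0.0001 × 111320 × 0.9343 ≈ 10.4007 m.
Combining orthogonally: (11.132² + 10.4007²)^½ ≈ 15.2347 m.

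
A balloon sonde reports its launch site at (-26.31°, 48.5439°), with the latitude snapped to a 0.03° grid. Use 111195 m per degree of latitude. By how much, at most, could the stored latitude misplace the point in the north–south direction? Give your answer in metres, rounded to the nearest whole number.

1668 metres

With a 0.03° grid the true value lies within half a step, ±0.03°/2 = ±0.015°, of the stored one.
Along the meridian that is 0.015° × 111195 m/° = 1667.92 m.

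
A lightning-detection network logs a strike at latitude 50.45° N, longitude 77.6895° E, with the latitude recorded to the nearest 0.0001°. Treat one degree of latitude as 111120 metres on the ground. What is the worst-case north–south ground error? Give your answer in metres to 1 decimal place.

5.6 metres

Rounding to 4 decimal places leaves the latitude within ±5e-05° of the true value.
So the N–S error is at most 5e-05 × 111120 = 5.556 m.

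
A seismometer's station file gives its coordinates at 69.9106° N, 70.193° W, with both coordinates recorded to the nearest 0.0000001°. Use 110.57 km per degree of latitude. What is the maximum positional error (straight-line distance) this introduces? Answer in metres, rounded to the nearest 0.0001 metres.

Rounding to 7 decimal places leaves each coordinate within ±5e-08° of the true value.
North–south component: 5e-08° × 110570 = 0.0055285 m.
Longitude error → 5e-08 × 110570 × cos 69.9106° = 5e-08 × 110570 × 0.3435 ≈ 0.00189896 m.
The two errors are perpendicular, so the maximum displacement is √(0.0055285² + 0.00189896²) ≈ 0.00584554 m.

0.0058 metres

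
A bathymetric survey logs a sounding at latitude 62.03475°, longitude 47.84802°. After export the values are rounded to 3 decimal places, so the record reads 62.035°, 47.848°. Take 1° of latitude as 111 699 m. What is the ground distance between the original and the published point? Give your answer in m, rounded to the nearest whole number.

28 m

The latitude changed by -0.00025° and the longitude by +0.00002°.
North–south shift: -0.00025 × 111699 = -27.9247 m.
E–W at 62.035°: 0.00002° × 111699 × cos 62.035° = 0.00002 × 111699 × 0.4689 ≈ 1.04758 m.
Distance: √(27.9247² + 1.04758²) ≈ 27.9444 m.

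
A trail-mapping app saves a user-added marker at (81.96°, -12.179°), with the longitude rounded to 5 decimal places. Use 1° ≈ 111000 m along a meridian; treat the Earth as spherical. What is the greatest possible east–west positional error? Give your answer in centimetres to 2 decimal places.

Rounding to 5 decimal places leaves the longitude within ±5e-06° of the true value.
At latitude 81.96° a degree of longitude spans 111000 m × cos 81.96° = 111000 × 0.1399 ≈ 15524.9 m.
East–west error: 5e-06° × 15524.9 m/° ≈ 0.0776247 m.
That is 0.0776247 m = 7.7625 cm.

7.76 centimetres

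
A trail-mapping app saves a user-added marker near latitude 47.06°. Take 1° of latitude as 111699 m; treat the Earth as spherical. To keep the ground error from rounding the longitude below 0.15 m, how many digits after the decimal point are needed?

6 decimal places

At 47.06° one degree of longitude covers 111699 × cos 47.06° ≈ 111699 × 0.6812 ≈ 76092.9 m.
With N decimal places the half-ulp bound is 0.5·10⁻ᴺ°, or 0.5·10⁻ᴺ × 76092.9 m on the ground.
Setting 38046.5 × 10⁻ᴺ ≤ 0.15 gives 10ᴺ ≥ 2.536e+05, i.e. N ≥ 5.40.
So 6 decimal places suffice (0.038 m); 5 would allow up to 0.38 m.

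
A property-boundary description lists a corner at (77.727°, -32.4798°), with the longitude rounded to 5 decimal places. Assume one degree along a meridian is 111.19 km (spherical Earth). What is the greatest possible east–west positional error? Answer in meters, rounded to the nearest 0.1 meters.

0.1 meters

Rounding to 5 decimal places leaves the longitude within ±5e-06° of the true value.
One degree of longitude at 77.727° is 111190 × cos 77.727° ≈ 111190 × 0.2126 = 23635.7 m.
East–west error: 5e-06° × 23635.7 m/° ≈ 0.118178 m.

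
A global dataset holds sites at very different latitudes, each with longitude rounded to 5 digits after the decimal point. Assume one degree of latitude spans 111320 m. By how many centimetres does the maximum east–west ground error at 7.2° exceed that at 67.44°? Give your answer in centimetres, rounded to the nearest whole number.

34 centimetres

Rounding to 5 decimal places leaves the longitude within ±5e-06° of the true value.
Error at 7.2° = 5e-06° × 111320 × cos 7.2° ≈ 0.5566 × 0.9921 = 0.55221 m.
At 67.44°: 5e-06° × 111320 × cos 67.44° = 5e-06 × 111320 × 0.3837 ≈ 0.21354 m.
Difference: 0.55221 − 0.21354 = 0.33867 m.
That is 0.338671 m = 33.867 cm.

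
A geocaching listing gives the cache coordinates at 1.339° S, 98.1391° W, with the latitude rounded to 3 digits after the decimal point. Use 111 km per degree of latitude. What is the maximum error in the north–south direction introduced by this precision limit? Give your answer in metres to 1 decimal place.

55.5 metres

Rounding to 3 decimal places leaves the latitude within ±0.0005° of the true value.
Along the meridian that is 0.0005° × 111000 m/° = 55.5 m.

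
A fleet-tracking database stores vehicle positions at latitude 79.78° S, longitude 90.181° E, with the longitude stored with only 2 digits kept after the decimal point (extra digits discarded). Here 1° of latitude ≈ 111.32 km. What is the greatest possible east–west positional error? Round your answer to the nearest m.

Truncating at 2 decimal places can drop up to a full unit in the last place, so the longitude may be off by as much as 0.01°.
At latitude 79.78° a degree of longitude spans 111320 m × cos 79.78° = 111320 × 0.1774 ≈ 19751.3 m.
Maximum E–W displacement: 0.01 × 19751.3 = 197.513 m.

198 m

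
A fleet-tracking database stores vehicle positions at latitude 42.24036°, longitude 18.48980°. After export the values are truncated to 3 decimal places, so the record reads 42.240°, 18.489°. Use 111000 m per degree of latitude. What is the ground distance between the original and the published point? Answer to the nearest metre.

Δlat = 42.24036 − 42.240 = +0.00036°; Δlon = 18.48980 − 18.489 = +0.00080°.
N–S: 0.00036° × 111000 m/° = 39.96 m.
East–west at this latitude: 0.00080° × 111000 × cos 42.24° ≈ 0.00080 × 82177.2 = 65.7418 m.
Combined displacement = (39.96² + 65.7418²)^½ ≈ 76.9336 m.

77 metres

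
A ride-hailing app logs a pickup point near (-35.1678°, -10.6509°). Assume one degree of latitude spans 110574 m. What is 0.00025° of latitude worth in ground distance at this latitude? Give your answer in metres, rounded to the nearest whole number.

28 metres

0.00025° × 110574 m/° = 27.6435 m.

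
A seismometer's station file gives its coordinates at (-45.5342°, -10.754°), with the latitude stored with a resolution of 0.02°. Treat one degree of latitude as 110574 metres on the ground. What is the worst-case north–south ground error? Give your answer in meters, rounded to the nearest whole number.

With a 0.02° grid the true value lies within half a step, ±0.02°/2 = ±0.01°, of the stored one.
So the N–S error is at most 0.01 × 110574 = 1105.74 m.

1106 meters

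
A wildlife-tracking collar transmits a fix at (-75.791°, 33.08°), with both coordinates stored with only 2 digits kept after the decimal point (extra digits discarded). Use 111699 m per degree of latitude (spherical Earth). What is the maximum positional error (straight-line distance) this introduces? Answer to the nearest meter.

Truncating at 2 decimal places can drop up to a full unit in the last place, so each coordinate may be off by as much as 0.01°.
Latitude error → 0.01 × 111699 = 1116.99 m along the meridian.
East–west component at 75.791°: 0.01° × 111699 × cos 75.791° ≈ 0.01 × 27417.6 ≈ 274.176 m.
The two errors are perpendicular, so the maximum displacement is √(1116.99² + 274.176²) ≈ 1150.15 m.

1150 meters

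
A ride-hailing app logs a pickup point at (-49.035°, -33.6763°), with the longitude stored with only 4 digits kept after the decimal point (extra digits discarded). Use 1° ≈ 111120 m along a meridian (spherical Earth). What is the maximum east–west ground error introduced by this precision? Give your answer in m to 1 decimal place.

Truncating at 4 decimal places can drop up to a full unit in the last place, so the longitude may be off by as much as 0.0001°.
One degree of longitude at 49.035° is 111120 × cos 49.035° ≈ 111120 × 0.6556 = 72850 m.
Maximum E–W displacement: 0.0001 × 72850 = 7.285 m.

7.3 m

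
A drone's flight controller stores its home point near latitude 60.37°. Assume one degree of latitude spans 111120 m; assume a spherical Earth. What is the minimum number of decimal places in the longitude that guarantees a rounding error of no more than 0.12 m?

At 60.37° one degree of longitude covers 111120 × cos 60.37° ≈ 111120 × 0.4944 ≈ 54937.4 m.
Rounding to N decimal places gives at most 0.5 × 10⁻ᴺ degrees of error, i.e. 0.5 × 10⁻ᴺ × 54937.4 m.
Setting 27468.7 × 10⁻ᴺ ≤ 0.12 gives 10ᴺ ≥ 2.289e+05, i.e. N ≥ 5.36.
So 6 decimal places suffice (0.0275 m); 5 would allow up to 0.275 m.

6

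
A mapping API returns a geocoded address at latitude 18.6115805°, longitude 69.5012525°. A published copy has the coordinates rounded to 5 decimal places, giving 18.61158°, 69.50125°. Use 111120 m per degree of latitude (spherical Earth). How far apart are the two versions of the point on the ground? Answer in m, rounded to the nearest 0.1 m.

0.3 m

Δlat = 18.6115805 − 18.61158 = +0.0000005°; Δlon = 69.5012525 − 69.50125 = +0.0000025°.
North–south shift: 0.0000005 × 111120 = 0.05556 m.
East–west at this latitude: 0.0000025° × 111120 × cos 18.6116° ≈ 0.0000025 × 105309 = 0.263272 m.
Combined displacement = (0.05556² + 0.263272²)^½ ≈ 0.269071 m.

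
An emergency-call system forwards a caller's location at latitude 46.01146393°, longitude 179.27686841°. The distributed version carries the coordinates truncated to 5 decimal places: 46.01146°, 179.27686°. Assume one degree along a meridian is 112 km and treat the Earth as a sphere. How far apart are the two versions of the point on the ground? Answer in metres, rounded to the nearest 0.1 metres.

0.8 metres

The latitude changed by +0.00000393° and the longitude by +0.00000841°.
N–S: 0.00000393° × 112000 m/° = 0.44016 m.
E–W at 46.0115°: 0.00000841° × 112000 × cos 46.0115° = 0.00000841 × 112000 × 0.6945 ≈ 0.654177 m.
Hypotenuse of the two orthogonal shifts: √(0.44016² + 0.654177²) = 0.788472 m.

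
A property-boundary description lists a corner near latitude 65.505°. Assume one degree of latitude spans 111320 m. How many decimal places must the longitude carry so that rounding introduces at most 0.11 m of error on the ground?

6 decimal places

At 65.505° one degree of longitude covers 111320 × cos 65.505° ≈ 111320 × 0.4146 ≈ 46154.8 m.
Rounding to N decimal places gives at most 0.5 × 10⁻ᴺ degrees of error, i.e. 0.5 × 10⁻ᴺ × 46154.8 m.
Setting 23077.4 × 10⁻ᴺ ≤ 0.11 gives 10ᴺ ≥ 2.098e+05, i.e. N ≥ 5.32.
At 5 places the error can reach 0.231 m, but 6 places keeps it to 0.0231 m.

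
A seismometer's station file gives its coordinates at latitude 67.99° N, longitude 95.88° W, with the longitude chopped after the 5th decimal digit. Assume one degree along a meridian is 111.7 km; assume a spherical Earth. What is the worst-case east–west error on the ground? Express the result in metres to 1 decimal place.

0.4 metres

Truncating at 5 decimal places can drop up to a full unit in the last place, so the longitude may be off by as much as 1e-05°.
Parallels shrink by cos φ, so at 67.99° a degree of longitude is 111700 × 0.3748 ≈ 41861.6 m.
East–west error: 1e-05° × 41861.6 m/° ≈ 0.418616 m.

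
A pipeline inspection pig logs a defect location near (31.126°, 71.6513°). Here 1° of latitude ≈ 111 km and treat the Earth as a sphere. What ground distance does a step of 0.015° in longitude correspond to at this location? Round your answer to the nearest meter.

1425 meters

One degree of longitude here spans 111000 × cos 31.126° = 111000 × 0.8560 ≈ 95019.6 m; 0.015° of that is 1425.29 m.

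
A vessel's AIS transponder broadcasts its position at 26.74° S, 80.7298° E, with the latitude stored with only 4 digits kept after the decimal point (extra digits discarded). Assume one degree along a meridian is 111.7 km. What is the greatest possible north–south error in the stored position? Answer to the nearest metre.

11 metres

Truncating at 4 decimal places can drop up to a full unit in the last place, so the latitude may be off by as much as 0.0001°.
So the N–S error is at most 0.0001 × 111700 = 11.17 m.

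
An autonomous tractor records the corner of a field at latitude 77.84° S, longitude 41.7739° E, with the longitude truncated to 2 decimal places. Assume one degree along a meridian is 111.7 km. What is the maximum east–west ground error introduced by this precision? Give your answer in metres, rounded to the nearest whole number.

Truncating at 2 decimal places can drop up to a full unit in the last place, so the longitude may be off by as much as 0.01°.
Parallels shrink by cos φ, so at 77.84° a degree of longitude is 111700 × 0.2106 ≈ 23528.8 m.
Maximum E–W displacement: 0.01 × 23528.8 = 235.288 m.

235 metres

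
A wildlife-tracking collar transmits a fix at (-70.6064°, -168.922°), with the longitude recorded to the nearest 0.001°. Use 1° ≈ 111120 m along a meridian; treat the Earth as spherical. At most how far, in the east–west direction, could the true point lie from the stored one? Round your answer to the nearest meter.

Rounding to 3 decimal places leaves the longitude within ±0.0005° of the true value.
Parallels shrink by cos φ, so at 70.6064° a degree of longitude is 111120 × 0.3321 ≈ 36898 m.
So at most 0.0005° × 36898 ≈ 18.449 m east–west.

18 meters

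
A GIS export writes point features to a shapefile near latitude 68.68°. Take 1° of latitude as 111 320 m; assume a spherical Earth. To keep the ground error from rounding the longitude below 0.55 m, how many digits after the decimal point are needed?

5

At 68.68° one degree of longitude covers 111320 × cos 68.68° ≈ 111320 × 0.3636 ≈ 40473.3 m.
Rounding to N decimal places gives at most 0.5 × 10⁻ᴺ degrees of error, i.e. 0.5 × 10⁻ᴺ × 40473.3 m.
Setting 20236.7 × 10⁻ᴺ ≤ 0.55 gives 10ᴺ ≥ 3.679e+04, i.e. N ≥ 4.57.
At 4 places the error can reach 2.02 m, but 5 places keeps it to 0.202 m.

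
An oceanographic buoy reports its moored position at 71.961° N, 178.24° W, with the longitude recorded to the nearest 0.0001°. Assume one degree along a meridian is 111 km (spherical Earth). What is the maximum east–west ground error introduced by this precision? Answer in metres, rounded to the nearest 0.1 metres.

1.7 metres

Rounding to 4 decimal places leaves the longitude within ±5e-05° of the true value.
Parallels shrink by cos φ, so at 71.961° a degree of longitude is 111000 × 0.3097 ≈ 34372.7 m.
So at most 5e-05° × 34372.7 ≈ 1.71864 m east–west.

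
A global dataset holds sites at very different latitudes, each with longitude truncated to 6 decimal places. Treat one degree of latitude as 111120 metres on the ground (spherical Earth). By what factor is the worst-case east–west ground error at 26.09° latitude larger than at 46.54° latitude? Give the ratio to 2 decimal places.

1.31

Truncating at 6 decimal places can drop up to a full unit in the last place, so the longitude may be off by as much as 1e-06°.
At 26.09°: 1e-06° × 111120 × cos 26.09° = 1e-06 × 111120 × 0.8981 ≈ 0.099797 m.
At 46.54°: 1e-06° × 111120 × cos 46.54° = 1e-06 × 111120 × 0.6878 ≈ 0.076434 m.
Ratio: 0.099797 / 0.076434 = cos 26.09° / cos 46.54° ≈ 1.3057.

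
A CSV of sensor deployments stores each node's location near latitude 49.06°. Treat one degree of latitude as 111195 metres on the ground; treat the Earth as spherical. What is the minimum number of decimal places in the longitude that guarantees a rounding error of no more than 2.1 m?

5 decimal places

At 49.06° one degree of longitude covers 111195 × cos 49.06° ≈ 111195 × 0.6553 ≈ 72862.6 m.
N decimal places → at most half a unit in the last place, 0.5 × 10⁻ᴺ° = 72862.6/2 × 10⁻ᴺ m.
Need 0.5 × 72862.6 × 10⁻ᴺ ≤ 2.1 → 10⁻ᴺ ≤ 5.764e-05, so N ≥ 4.24.
At 4 places the error can reach 3.64 m, but 5 places keeps it to 0.364 m.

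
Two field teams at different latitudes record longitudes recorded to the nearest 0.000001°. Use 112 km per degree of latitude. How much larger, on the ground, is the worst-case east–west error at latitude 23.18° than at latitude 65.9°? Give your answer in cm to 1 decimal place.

2.9 cm

Rounding to 6 decimal places leaves the longitude within ±5e-07° of the true value.
Error at 23.18° = 5e-07° × 112000 × cos 23.18° ≈ 0.056 × 0.9193 = 0.051479 m.
Error at 65.9° = 5e-07° × 112000 × cos 65.9° ≈ 0.056 × 0.4083 = 0.022867 m.
So the lower-latitude error exceeds the higher by 0.051479 − 0.022867 = 0.028613 m.
That is 0.0286128 m = 2.8613 cm.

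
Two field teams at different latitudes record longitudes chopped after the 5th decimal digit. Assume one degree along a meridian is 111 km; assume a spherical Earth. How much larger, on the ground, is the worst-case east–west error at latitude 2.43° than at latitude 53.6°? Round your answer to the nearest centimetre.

Truncating at 5 decimal places can drop up to a full unit in the last place, so the longitude may be off by as much as 1e-05°.
At 2.43°: 1e-05° × 111000 × cos 2.43° = 1e-05 × 111000 × 0.9991 ≈ 1.109 m.
Error at 53.6° = 1e-05° × 111000 × cos 53.6° ≈ 1.11 × 0.5934 = 0.65869 m.
Difference: 1.109 − 0.65869 = 0.45031 m.
That is 0.450307 m = 45.031 cm.

45 centimetres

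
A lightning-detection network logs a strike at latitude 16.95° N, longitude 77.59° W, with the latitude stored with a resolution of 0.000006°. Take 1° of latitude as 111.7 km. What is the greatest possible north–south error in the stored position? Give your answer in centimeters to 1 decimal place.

33.5 centimeters

With a 0.000006° grid the true value lies within half a step, ±0.000006°/2 = ±3e-06°, of the stored one.
So the N–S error is at most 3e-06 × 111700 = 0.3351 m.
That is 0.3351 m = 33.51 cm.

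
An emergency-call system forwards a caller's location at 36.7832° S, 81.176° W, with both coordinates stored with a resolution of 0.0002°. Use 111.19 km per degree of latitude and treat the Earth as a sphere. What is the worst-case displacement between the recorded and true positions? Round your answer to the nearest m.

With a 0.0002° grid the true value lies within half a step, ±0.0002°/2 = ±0.0001°, of the stored one.
North–south component: 0.0001° × 111190 = 11.119 m.
E–W at 36.7832°: 0.0001° × 111190 × cos 36.7832° = 0.0001 × 111190 × 0.8009 ≈ 8.90528 m.
The two errors are perpendicular, so the maximum displacement is √(11.119² + 8.90528²) ≈ 14.2456 m.

14 m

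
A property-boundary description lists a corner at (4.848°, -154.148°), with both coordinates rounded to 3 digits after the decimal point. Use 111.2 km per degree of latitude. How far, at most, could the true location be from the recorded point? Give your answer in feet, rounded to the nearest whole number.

258 feet

Rounding to 3 decimal places leaves each coordinate within ±0.0005° of the true value.
North–south component: 0.0005° × 111200 = 55.6 m.
Longitude error → 0.0005 × 111200 × cos 4.848° = 0.0005 × 111200 × 0.9964 ≈ 55.4011 m.
Combining orthogonally: (55.6² + 55.4011²)^½ ≈ 78.4897 m.
Converting: 78.4897 m × 3.2808 ft/m ≈ 257.51 ft.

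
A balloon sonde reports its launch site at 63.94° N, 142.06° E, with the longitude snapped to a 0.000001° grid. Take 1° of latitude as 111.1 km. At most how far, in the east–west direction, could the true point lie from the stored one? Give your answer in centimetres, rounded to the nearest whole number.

2 centimetres

With a 0.000001° grid the true value lies within half a step, ±0.000001°/2 = ±5e-07°, of the stored one.
At latitude 63.94° a degree of longitude spans 111100 m × cos 63.94° = 111100 × 0.4393 ≈ 48807.6 m.
So at most 5e-07° × 48807.6 ≈ 0.0244038 m east–west.
That is 0.0244038 m = 2.4404 cm.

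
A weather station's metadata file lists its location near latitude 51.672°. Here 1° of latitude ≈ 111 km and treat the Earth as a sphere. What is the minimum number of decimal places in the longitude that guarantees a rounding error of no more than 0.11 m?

6

At 51.672° one degree of longitude covers 111000 × cos 51.672° ≈ 111000 × 0.6202 ≈ 68838 m.
With N decimal places the half-ulp bound is 0.5·10⁻ᴺ°, or 0.5·10⁻ᴺ × 68838 m on the ground.
Need 0.5 × 68838 × 10⁻ᴺ ≤ 0.11 → 10⁻ᴺ ≤ 3.196e-06, so N ≥ 5.50.
N = 5 would give 0.344 m (too coarse); N = 6 gives 0.0344 m ≤ 0.11 m.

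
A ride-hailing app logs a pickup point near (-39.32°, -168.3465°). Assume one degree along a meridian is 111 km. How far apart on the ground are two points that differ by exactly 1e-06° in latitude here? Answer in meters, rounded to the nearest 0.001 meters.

1e-06° × 111000 m/° = 0.111 m.

0.111 meters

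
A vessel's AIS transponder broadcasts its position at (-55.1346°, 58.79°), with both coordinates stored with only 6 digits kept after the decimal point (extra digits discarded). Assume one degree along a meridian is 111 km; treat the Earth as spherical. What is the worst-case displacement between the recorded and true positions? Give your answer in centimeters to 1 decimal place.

Truncating at 6 decimal places can drop up to a full unit in the last place, so each coordinate may be off by as much as 1e-06°.
N–S: 1e-06° × 111000 m/° = 0.111 m.
E–W at 55.1346°: 1e-06° × 111000 × cos 55.1346° = 1e-06 × 111000 × 0.5717 ≈ 0.0634532 m.
Worst case both components are at the extreme and orthogonal: √(0.111² + 0.0634532²) ≈ 0.127857 m.
That is 0.127857 m = 12.786 cm.

12.8 centimeters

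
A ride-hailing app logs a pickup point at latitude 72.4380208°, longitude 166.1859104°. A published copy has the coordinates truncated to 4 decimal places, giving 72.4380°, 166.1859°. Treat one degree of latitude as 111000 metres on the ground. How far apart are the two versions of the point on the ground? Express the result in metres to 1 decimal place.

Δlat = 72.4380208 − 72.4380 = +0.0000208°; Δlon = 166.1859104 − 166.1859 = +0.0000104°.
N–S: 0.0000208° × 111000 m/° = 2.3088 m.
East–west at this latitude: 0.0000104° × 111000 × cos 72.438° ≈ 0.0000104 × 33492.9 = 0.348326 m.
Distance: √(2.3088² + 0.348326²) ≈ 2.33493 m.

2.3 metres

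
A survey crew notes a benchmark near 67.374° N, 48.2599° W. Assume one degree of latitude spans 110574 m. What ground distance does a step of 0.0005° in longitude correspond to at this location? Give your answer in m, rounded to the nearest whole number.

One degree of longitude here spans 110574 × cos 67.374° = 110574 × 0.3847 ≈ 42539.4 m; 0.0005° of that is 21.2697 m.

21 m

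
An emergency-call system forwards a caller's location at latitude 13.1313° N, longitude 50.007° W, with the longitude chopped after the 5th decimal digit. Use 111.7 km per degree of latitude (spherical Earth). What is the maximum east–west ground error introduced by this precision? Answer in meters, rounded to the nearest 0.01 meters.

Truncating at 5 decimal places can drop up to a full unit in the last place, so the longitude may be off by as much as 1e-05°.
One degree of longitude at 13.1313° is 111700 × cos 13.1313° ≈ 111700 × 0.9739 = 108779 m.
East–west error: 1e-05° × 108779 m/° ≈ 1.08779 m.

1.09 meters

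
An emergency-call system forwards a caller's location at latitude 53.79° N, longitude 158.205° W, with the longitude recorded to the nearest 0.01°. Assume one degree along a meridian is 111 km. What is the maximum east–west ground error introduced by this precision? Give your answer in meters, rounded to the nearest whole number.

328 meters

Rounding to 2 decimal places leaves the longitude within ±0.005° of the true value.
One degree of longitude at 53.79° is 111000 × cos 53.79° ≈ 111000 × 0.5907 = 65572.9 m.
East–west error: 0.005° × 65572.9 m/° ≈ 327.864 m.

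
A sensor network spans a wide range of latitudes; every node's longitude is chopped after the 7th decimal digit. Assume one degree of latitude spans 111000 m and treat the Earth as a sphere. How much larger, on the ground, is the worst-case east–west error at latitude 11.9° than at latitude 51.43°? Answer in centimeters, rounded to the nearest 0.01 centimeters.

Truncating at 7 decimal places can drop up to a full unit in the last place, so the longitude may be off by as much as 1e-07°.
At 11.9°: 1e-07° × 111000 × cos 11.9° = 1e-07 × 111000 × 0.9785 ≈ 0.010861 m.
Error at 51.43° = 1e-07° × 111000 × cos 51.43° ≈ 0.0111 × 0.6235 = 0.0069205 m.
Difference: 0.010861 − 0.0069205 = 0.0039409 m.
That is 0.00394093 m = 0.39409 cm.

0.39 centimeters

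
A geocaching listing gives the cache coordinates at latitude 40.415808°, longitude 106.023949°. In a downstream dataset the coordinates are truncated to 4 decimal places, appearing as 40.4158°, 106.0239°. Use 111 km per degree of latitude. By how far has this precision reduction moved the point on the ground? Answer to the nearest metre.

Δlat = 40.415808 − 40.4158 = +0.000008°; Δlon = 106.023949 − 106.0239 = +0.000049°.
North–south shift: 0.000008 × 111000 = 0.888 m.
E–W at 40.4158°: 0.000049° × 111000 × cos 40.4158° = 0.000049 × 111000 × 0.7614 ≈ 4.14103 m.
Distance: √(0.888² + 4.14103²) ≈ 4.23518 m.

4 metres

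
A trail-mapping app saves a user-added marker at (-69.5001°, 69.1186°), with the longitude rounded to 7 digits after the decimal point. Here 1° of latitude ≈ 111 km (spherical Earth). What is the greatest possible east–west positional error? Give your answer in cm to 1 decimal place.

0.2 cm

Rounding to 7 decimal places leaves the longitude within ±5e-08° of the true value.
Parallels shrink by cos φ, so at 69.5001° a degree of longitude is 111000 × 0.3502 ≈ 38872.8 m.
So at most 5e-08° × 38872.8 ≈ 0.00194364 m east–west.
That is 0.00194364 m = 0.19436 cm.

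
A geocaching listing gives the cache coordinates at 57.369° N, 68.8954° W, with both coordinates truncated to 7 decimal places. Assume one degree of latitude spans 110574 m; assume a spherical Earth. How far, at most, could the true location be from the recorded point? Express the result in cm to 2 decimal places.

1.26 cm

Truncating at 7 decimal places can drop up to a full unit in the last place, so each coordinate may be off by as much as 1e-07°.
North–south component: 1e-07° × 110574 = 0.0110574 m.
Longitude error → 1e-07 × 110574 × cos 57.369° = 1e-07 × 110574 × 0.5392 ≈ 0.00596244 m.
Combining orthogonally: (0.0110574² + 0.00596244²)^½ ≈ 0.0125625 m.
That is 0.0125625 m = 1.2563 cm.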